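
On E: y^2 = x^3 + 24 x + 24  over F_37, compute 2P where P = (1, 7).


Doubling: s = (3 x1^2 + a) / (2 y1)
s = (3*1^2 + 24) / (2*7) mod 37 = 31
x3 = s^2 - 2 x1 mod 37 = 31^2 - 2*1 = 34
y3 = s (x1 - x3) - y1 mod 37 = 31 * (1 - 34) - 7 = 6

2P = (34, 6)


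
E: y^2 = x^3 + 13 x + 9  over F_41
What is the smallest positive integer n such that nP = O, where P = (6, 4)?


Compute successive multiples of P until we hit O:
  1P = (6, 4)
  2P = (6, 37)
  3P = O

ord(P) = 3


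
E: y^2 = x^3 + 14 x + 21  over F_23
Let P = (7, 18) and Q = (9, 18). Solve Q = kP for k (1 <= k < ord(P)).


Enumerate multiples of P until we hit Q = (9, 18):
  1P = (7, 18)
  2P = (9, 5)
  3P = (9, 18)
Match found at i = 3.

k = 3


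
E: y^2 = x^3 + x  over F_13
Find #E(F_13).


For each x in F_13, count y with y^2 = x^3 + 1 x + 0 mod 13:
  x = 0: RHS = 0, y in [0]  -> 1 point(s)
  x = 2: RHS = 10, y in [6, 7]  -> 2 point(s)
  x = 3: RHS = 4, y in [2, 11]  -> 2 point(s)
  x = 4: RHS = 3, y in [4, 9]  -> 2 point(s)
  x = 5: RHS = 0, y in [0]  -> 1 point(s)
  x = 6: RHS = 1, y in [1, 12]  -> 2 point(s)
  x = 7: RHS = 12, y in [5, 8]  -> 2 point(s)
  x = 8: RHS = 0, y in [0]  -> 1 point(s)
  x = 9: RHS = 10, y in [6, 7]  -> 2 point(s)
  x = 10: RHS = 9, y in [3, 10]  -> 2 point(s)
  x = 11: RHS = 3, y in [4, 9]  -> 2 point(s)
Affine points: 19. Add the point at infinity: total = 20.

#E(F_13) = 20


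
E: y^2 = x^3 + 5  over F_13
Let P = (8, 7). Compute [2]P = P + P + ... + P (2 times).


k = 2 = 10_2 (binary, LSB first: 01)
Double-and-add from P = (8, 7):
  bit 0 = 0: acc unchanged = O
  bit 1 = 1: acc = O + (6, 0) = (6, 0)

2P = (6, 0)


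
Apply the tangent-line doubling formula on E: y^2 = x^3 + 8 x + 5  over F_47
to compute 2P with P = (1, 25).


Doubling: s = (3 x1^2 + a) / (2 y1)
s = (3*1^2 + 8) / (2*25) mod 47 = 35
x3 = s^2 - 2 x1 mod 47 = 35^2 - 2*1 = 1
y3 = s (x1 - x3) - y1 mod 47 = 35 * (1 - 1) - 25 = 22

2P = (1, 22)


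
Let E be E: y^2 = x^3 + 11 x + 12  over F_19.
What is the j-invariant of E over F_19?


Delta = -16(4 a^3 + 27 b^2) mod 19 = 10
-1728 * (4 a)^3 = -1728 * (4*11)^3 mod 19 = 7
j = 7 * 10^(-1) mod 19 = 14

j = 14 (mod 19)


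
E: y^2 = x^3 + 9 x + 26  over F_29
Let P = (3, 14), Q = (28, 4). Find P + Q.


P != Q, so use the chord formula.
s = (y2 - y1) / (x2 - x1) = (19) / (25) mod 29 = 17
x3 = s^2 - x1 - x2 mod 29 = 17^2 - 3 - 28 = 26
y3 = s (x1 - x3) - y1 mod 29 = 17 * (3 - 26) - 14 = 1

P + Q = (26, 1)


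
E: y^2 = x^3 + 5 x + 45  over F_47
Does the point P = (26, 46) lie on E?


Check whether y^2 = x^3 + 5 x + 45 (mod 47) for (x, y) = (26, 46).
LHS: y^2 = 46^2 mod 47 = 1
RHS: x^3 + 5 x + 45 = 26^3 + 5*26 + 45 mod 47 = 32
LHS != RHS

No, not on the curve


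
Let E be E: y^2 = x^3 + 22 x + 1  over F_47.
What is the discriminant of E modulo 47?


4 a^3 + 27 b^2 = 4*22^3 + 27*1^2 = 42592 + 27 = 42619
Delta = -16 * (42619) = -681904
Delta mod 47 = 19

Delta = 19 (mod 47)


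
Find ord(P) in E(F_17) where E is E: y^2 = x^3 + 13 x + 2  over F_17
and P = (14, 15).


Compute successive multiples of P until we hit O:
  1P = (14, 15)
  2P = (4, 4)
  3P = (15, 6)
  4P = (1, 4)
  5P = (0, 6)
  6P = (12, 13)
  7P = (9, 7)
  8P = (2, 11)
  ... (continuing to 18P)
  18P = O

ord(P) = 18


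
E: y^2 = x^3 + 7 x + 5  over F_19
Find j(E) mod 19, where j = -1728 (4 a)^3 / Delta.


Delta = -16(4 a^3 + 27 b^2) mod 19 = 4
-1728 * (4 a)^3 = -1728 * (4*7)^3 mod 19 = 7
j = 7 * 4^(-1) mod 19 = 16

j = 16 (mod 19)


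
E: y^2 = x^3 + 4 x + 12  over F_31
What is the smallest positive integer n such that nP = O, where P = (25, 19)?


Compute successive multiples of P until we hit O:
  1P = (25, 19)
  2P = (20, 30)
  3P = (2, 11)
  4P = (5, 23)
  5P = (6, 2)
  6P = (16, 7)
  7P = (9, 23)
  8P = (30, 21)
  ... (continuing to 25P)
  25P = O

ord(P) = 25


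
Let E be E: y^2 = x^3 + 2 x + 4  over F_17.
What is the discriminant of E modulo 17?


4 a^3 + 27 b^2 = 4*2^3 + 27*4^2 = 32 + 432 = 464
Delta = -16 * (464) = -7424
Delta mod 17 = 5

Delta = 5 (mod 17)


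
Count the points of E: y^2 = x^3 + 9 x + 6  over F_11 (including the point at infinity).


For each x in F_11, count y with y^2 = x^3 + 9 x + 6 mod 11:
  x = 1: RHS = 5, y in [4, 7]  -> 2 point(s)
  x = 3: RHS = 5, y in [4, 7]  -> 2 point(s)
  x = 5: RHS = 0, y in [0]  -> 1 point(s)
  x = 6: RHS = 1, y in [1, 10]  -> 2 point(s)
  x = 7: RHS = 5, y in [4, 7]  -> 2 point(s)
Affine points: 9. Add the point at infinity: total = 10.

#E(F_11) = 10


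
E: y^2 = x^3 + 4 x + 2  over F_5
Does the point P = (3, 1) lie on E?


Check whether y^2 = x^3 + 4 x + 2 (mod 5) for (x, y) = (3, 1).
LHS: y^2 = 1^2 mod 5 = 1
RHS: x^3 + 4 x + 2 = 3^3 + 4*3 + 2 mod 5 = 1
LHS = RHS

Yes, on the curve


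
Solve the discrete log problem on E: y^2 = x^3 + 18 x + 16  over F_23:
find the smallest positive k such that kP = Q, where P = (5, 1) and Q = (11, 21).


Enumerate multiples of P until we hit Q = (11, 21):
  1P = (5, 1)
  2P = (19, 15)
  3P = (0, 4)
  4P = (11, 21)
Match found at i = 4.

k = 4


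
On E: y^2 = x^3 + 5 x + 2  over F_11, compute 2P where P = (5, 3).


Doubling: s = (3 x1^2 + a) / (2 y1)
s = (3*5^2 + 5) / (2*3) mod 11 = 6
x3 = s^2 - 2 x1 mod 11 = 6^2 - 2*5 = 4
y3 = s (x1 - x3) - y1 mod 11 = 6 * (5 - 4) - 3 = 3

2P = (4, 3)


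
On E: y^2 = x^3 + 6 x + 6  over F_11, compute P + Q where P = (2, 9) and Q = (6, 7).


P != Q, so use the chord formula.
s = (y2 - y1) / (x2 - x1) = (9) / (4) mod 11 = 5
x3 = s^2 - x1 - x2 mod 11 = 5^2 - 2 - 6 = 6
y3 = s (x1 - x3) - y1 mod 11 = 5 * (2 - 6) - 9 = 4

P + Q = (6, 4)


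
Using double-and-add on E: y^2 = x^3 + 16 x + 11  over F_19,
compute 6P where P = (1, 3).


k = 6 = 110_2 (binary, LSB first: 011)
Double-and-add from P = (1, 3):
  bit 0 = 0: acc unchanged = O
  bit 1 = 1: acc = O + (17, 16) = (17, 16)
  bit 2 = 1: acc = (17, 16) + (11, 13) = (15, 4)

6P = (15, 4)


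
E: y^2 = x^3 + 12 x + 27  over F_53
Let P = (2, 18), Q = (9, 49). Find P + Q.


P != Q, so use the chord formula.
s = (y2 - y1) / (x2 - x1) = (31) / (7) mod 53 = 12
x3 = s^2 - x1 - x2 mod 53 = 12^2 - 2 - 9 = 27
y3 = s (x1 - x3) - y1 mod 53 = 12 * (2 - 27) - 18 = 0

P + Q = (27, 0)


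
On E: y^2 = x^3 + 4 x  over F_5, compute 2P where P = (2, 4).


k = 2 = 10_2 (binary, LSB first: 01)
Double-and-add from P = (2, 4):
  bit 0 = 0: acc unchanged = O
  bit 1 = 1: acc = O + (0, 0) = (0, 0)

2P = (0, 0)


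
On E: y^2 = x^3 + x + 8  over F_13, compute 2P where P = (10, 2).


Doubling: s = (3 x1^2 + a) / (2 y1)
s = (3*10^2 + 1) / (2*2) mod 13 = 7
x3 = s^2 - 2 x1 mod 13 = 7^2 - 2*10 = 3
y3 = s (x1 - x3) - y1 mod 13 = 7 * (10 - 3) - 2 = 8

2P = (3, 8)


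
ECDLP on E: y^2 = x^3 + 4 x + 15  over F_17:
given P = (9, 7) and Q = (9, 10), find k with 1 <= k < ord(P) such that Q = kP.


Enumerate multiples of P until we hit Q = (9, 10):
  1P = (9, 7)
  2P = (8, 7)
  3P = (0, 10)
  4P = (10, 16)
  5P = (11, 9)
  6P = (15, 4)
  7P = (6, 0)
  8P = (15, 13)
  9P = (11, 8)
  10P = (10, 1)
  11P = (0, 7)
  12P = (8, 10)
  13P = (9, 10)
Match found at i = 13.

k = 13


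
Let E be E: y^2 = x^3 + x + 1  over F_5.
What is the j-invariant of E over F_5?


Delta = -16(4 a^3 + 27 b^2) mod 5 = 4
-1728 * (4 a)^3 = -1728 * (4*1)^3 mod 5 = 3
j = 3 * 4^(-1) mod 5 = 2

j = 2 (mod 5)


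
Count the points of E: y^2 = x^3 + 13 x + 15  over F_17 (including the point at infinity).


For each x in F_17, count y with y^2 = x^3 + 13 x + 15 mod 17:
  x = 0: RHS = 15, y in [7, 10]  -> 2 point(s)
  x = 2: RHS = 15, y in [7, 10]  -> 2 point(s)
  x = 3: RHS = 13, y in [8, 9]  -> 2 point(s)
  x = 5: RHS = 1, y in [1, 16]  -> 2 point(s)
  x = 8: RHS = 2, y in [6, 11]  -> 2 point(s)
  x = 13: RHS = 1, y in [1, 16]  -> 2 point(s)
  x = 14: RHS = 0, y in [0]  -> 1 point(s)
  x = 15: RHS = 15, y in [7, 10]  -> 2 point(s)
  x = 16: RHS = 1, y in [1, 16]  -> 2 point(s)
Affine points: 17. Add the point at infinity: total = 18.

#E(F_17) = 18


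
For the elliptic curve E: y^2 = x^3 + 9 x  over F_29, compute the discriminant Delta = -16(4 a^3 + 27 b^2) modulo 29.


4 a^3 + 27 b^2 = 4*9^3 + 27*0^2 = 2916 + 0 = 2916
Delta = -16 * (2916) = -46656
Delta mod 29 = 5

Delta = 5 (mod 29)


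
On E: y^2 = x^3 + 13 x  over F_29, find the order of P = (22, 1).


Compute successive multiples of P until we hit O:
  1P = (22, 1)
  2P = (5, 25)
  3P = (6, 2)
  4P = (24, 10)
  5P = (25, 0)
  6P = (24, 19)
  7P = (6, 27)
  8P = (5, 4)
  ... (continuing to 10P)
  10P = O

ord(P) = 10


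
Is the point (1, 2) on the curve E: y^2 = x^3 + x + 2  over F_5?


Check whether y^2 = x^3 + 1 x + 2 (mod 5) for (x, y) = (1, 2).
LHS: y^2 = 2^2 mod 5 = 4
RHS: x^3 + 1 x + 2 = 1^3 + 1*1 + 2 mod 5 = 4
LHS = RHS

Yes, on the curve


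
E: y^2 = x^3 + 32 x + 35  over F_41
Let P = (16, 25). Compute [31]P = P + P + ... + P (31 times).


k = 31 = 11111_2 (binary, LSB first: 11111)
Double-and-add from P = (16, 25):
  bit 0 = 1: acc = O + (16, 25) = (16, 25)
  bit 1 = 1: acc = (16, 25) + (19, 9) = (39, 2)
  bit 2 = 1: acc = (39, 2) + (28, 28) = (5, 22)
  bit 3 = 1: acc = (5, 22) + (36, 18) = (10, 17)
  bit 4 = 1: acc = (10, 17) + (35, 18) = (33, 28)

31P = (33, 28)


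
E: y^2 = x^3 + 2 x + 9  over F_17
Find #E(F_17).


For each x in F_17, count y with y^2 = x^3 + 2 x + 9 mod 17:
  x = 0: RHS = 9, y in [3, 14]  -> 2 point(s)
  x = 2: RHS = 4, y in [2, 15]  -> 2 point(s)
  x = 3: RHS = 8, y in [5, 12]  -> 2 point(s)
  x = 4: RHS = 13, y in [8, 9]  -> 2 point(s)
  x = 5: RHS = 8, y in [5, 12]  -> 2 point(s)
  x = 6: RHS = 16, y in [4, 13]  -> 2 point(s)
  x = 7: RHS = 9, y in [3, 14]  -> 2 point(s)
  x = 9: RHS = 8, y in [5, 12]  -> 2 point(s)
  x = 10: RHS = 9, y in [3, 14]  -> 2 point(s)
  x = 11: RHS = 2, y in [6, 11]  -> 2 point(s)
Affine points: 20. Add the point at infinity: total = 21.

#E(F_17) = 21


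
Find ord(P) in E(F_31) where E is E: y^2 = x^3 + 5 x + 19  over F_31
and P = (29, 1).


Compute successive multiples of P until we hit O:
  1P = (29, 1)
  2P = (22, 12)
  3P = (16, 14)
  4P = (18, 19)
  5P = (0, 22)
  6P = (27, 20)
  7P = (11, 14)
  8P = (23, 5)
  ... (continuing to 37P)
  37P = O

ord(P) = 37


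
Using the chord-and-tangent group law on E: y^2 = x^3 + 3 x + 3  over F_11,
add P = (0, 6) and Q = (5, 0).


P != Q, so use the chord formula.
s = (y2 - y1) / (x2 - x1) = (5) / (5) mod 11 = 1
x3 = s^2 - x1 - x2 mod 11 = 1^2 - 0 - 5 = 7
y3 = s (x1 - x3) - y1 mod 11 = 1 * (0 - 7) - 6 = 9

P + Q = (7, 9)


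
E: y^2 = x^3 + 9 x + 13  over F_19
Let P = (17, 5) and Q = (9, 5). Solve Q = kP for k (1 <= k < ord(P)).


Enumerate multiples of P until we hit Q = (9, 5):
  1P = (17, 5)
  2P = (1, 2)
  3P = (2, 18)
  4P = (7, 18)
  5P = (6, 13)
  6P = (16, 15)
  7P = (10, 1)
  8P = (9, 5)
Match found at i = 8.

k = 8


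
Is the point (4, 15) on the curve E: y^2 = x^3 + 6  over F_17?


Check whether y^2 = x^3 + 0 x + 6 (mod 17) for (x, y) = (4, 15).
LHS: y^2 = 15^2 mod 17 = 4
RHS: x^3 + 0 x + 6 = 4^3 + 0*4 + 6 mod 17 = 2
LHS != RHS

No, not on the curve


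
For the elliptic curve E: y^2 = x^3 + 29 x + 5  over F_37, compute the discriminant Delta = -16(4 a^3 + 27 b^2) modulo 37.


4 a^3 + 27 b^2 = 4*29^3 + 27*5^2 = 97556 + 675 = 98231
Delta = -16 * (98231) = -1571696
Delta mod 37 = 27

Delta = 27 (mod 37)


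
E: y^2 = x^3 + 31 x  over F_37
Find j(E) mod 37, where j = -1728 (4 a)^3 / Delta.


Delta = -16(4 a^3 + 27 b^2) mod 37 = 23
-1728 * (4 a)^3 = -1728 * (4*31)^3 mod 37 = 6
j = 6 * 23^(-1) mod 37 = 26

j = 26 (mod 37)


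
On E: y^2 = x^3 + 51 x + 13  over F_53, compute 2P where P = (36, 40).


Doubling: s = (3 x1^2 + a) / (2 y1)
s = (3*36^2 + 51) / (2*40) mod 53 = 34
x3 = s^2 - 2 x1 mod 53 = 34^2 - 2*36 = 24
y3 = s (x1 - x3) - y1 mod 53 = 34 * (36 - 24) - 40 = 50

2P = (24, 50)


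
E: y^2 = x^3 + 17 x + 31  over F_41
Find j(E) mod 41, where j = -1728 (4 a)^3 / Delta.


Delta = -16(4 a^3 + 27 b^2) mod 41 = 11
-1728 * (4 a)^3 = -1728 * (4*17)^3 mod 41 = 23
j = 23 * 11^(-1) mod 41 = 17

j = 17 (mod 41)


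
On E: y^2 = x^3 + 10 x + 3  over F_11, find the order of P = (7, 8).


Compute successive multiples of P until we hit O:
  1P = (7, 8)
  2P = (0, 5)
  3P = (8, 1)
  4P = (1, 5)
  5P = (6, 9)
  6P = (10, 6)
  7P = (3, 4)
  8P = (2, 8)
  ... (continuing to 17P)
  17P = O

ord(P) = 17


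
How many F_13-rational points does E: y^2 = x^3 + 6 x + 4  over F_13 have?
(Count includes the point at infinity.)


For each x in F_13, count y with y^2 = x^3 + 6 x + 4 mod 13:
  x = 0: RHS = 4, y in [2, 11]  -> 2 point(s)
  x = 3: RHS = 10, y in [6, 7]  -> 2 point(s)
  x = 4: RHS = 1, y in [1, 12]  -> 2 point(s)
  x = 5: RHS = 3, y in [4, 9]  -> 2 point(s)
  x = 6: RHS = 9, y in [3, 10]  -> 2 point(s)
  x = 7: RHS = 12, y in [5, 8]  -> 2 point(s)
  x = 11: RHS = 10, y in [6, 7]  -> 2 point(s)
  x = 12: RHS = 10, y in [6, 7]  -> 2 point(s)
Affine points: 16. Add the point at infinity: total = 17.

#E(F_13) = 17


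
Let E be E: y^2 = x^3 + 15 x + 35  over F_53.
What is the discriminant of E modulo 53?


4 a^3 + 27 b^2 = 4*15^3 + 27*35^2 = 13500 + 33075 = 46575
Delta = -16 * (46575) = -745200
Delta mod 53 = 33

Delta = 33 (mod 53)


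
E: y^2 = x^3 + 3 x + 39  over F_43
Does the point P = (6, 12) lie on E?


Check whether y^2 = x^3 + 3 x + 39 (mod 43) for (x, y) = (6, 12).
LHS: y^2 = 12^2 mod 43 = 15
RHS: x^3 + 3 x + 39 = 6^3 + 3*6 + 39 mod 43 = 15
LHS = RHS

Yes, on the curve


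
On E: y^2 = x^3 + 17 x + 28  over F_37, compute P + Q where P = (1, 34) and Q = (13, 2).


P != Q, so use the chord formula.
s = (y2 - y1) / (x2 - x1) = (5) / (12) mod 37 = 22
x3 = s^2 - x1 - x2 mod 37 = 22^2 - 1 - 13 = 26
y3 = s (x1 - x3) - y1 mod 37 = 22 * (1 - 26) - 34 = 8

P + Q = (26, 8)


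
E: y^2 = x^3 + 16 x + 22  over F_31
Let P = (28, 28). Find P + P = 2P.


Doubling: s = (3 x1^2 + a) / (2 y1)
s = (3*28^2 + 16) / (2*28) mod 31 = 29
x3 = s^2 - 2 x1 mod 31 = 29^2 - 2*28 = 10
y3 = s (x1 - x3) - y1 mod 31 = 29 * (28 - 10) - 28 = 29

2P = (10, 29)


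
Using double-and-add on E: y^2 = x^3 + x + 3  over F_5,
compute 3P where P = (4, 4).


k = 3 = 11_2 (binary, LSB first: 11)
Double-and-add from P = (4, 4):
  bit 0 = 1: acc = O + (4, 4) = (4, 4)
  bit 1 = 1: acc = (4, 4) + (1, 0) = (4, 1)

3P = (4, 1)


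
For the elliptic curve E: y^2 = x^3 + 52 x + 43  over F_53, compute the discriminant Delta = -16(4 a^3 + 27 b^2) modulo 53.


4 a^3 + 27 b^2 = 4*52^3 + 27*43^2 = 562432 + 49923 = 612355
Delta = -16 * (612355) = -9797680
Delta mod 53 = 6

Delta = 6 (mod 53)


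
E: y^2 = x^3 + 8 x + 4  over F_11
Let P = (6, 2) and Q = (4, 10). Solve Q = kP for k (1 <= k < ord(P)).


Enumerate multiples of P until we hit Q = (4, 10):
  1P = (6, 2)
  2P = (4, 1)
  3P = (4, 10)
Match found at i = 3.

k = 3


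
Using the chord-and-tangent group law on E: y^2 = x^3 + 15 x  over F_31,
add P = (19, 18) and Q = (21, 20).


P != Q, so use the chord formula.
s = (y2 - y1) / (x2 - x1) = (2) / (2) mod 31 = 1
x3 = s^2 - x1 - x2 mod 31 = 1^2 - 19 - 21 = 23
y3 = s (x1 - x3) - y1 mod 31 = 1 * (19 - 23) - 18 = 9

P + Q = (23, 9)


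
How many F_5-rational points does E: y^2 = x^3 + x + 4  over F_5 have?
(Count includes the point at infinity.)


For each x in F_5, count y with y^2 = x^3 + 1 x + 4 mod 5:
  x = 0: RHS = 4, y in [2, 3]  -> 2 point(s)
  x = 1: RHS = 1, y in [1, 4]  -> 2 point(s)
  x = 2: RHS = 4, y in [2, 3]  -> 2 point(s)
  x = 3: RHS = 4, y in [2, 3]  -> 2 point(s)
Affine points: 8. Add the point at infinity: total = 9.

#E(F_5) = 9


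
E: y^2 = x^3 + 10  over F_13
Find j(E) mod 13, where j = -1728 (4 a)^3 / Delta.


Delta = -16(4 a^3 + 27 b^2) mod 13 = 12
-1728 * (4 a)^3 = -1728 * (4*0)^3 mod 13 = 0
j = 0 * 12^(-1) mod 13 = 0

j = 0 (mod 13)


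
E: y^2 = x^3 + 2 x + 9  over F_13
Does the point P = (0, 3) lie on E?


Check whether y^2 = x^3 + 2 x + 9 (mod 13) for (x, y) = (0, 3).
LHS: y^2 = 3^2 mod 13 = 9
RHS: x^3 + 2 x + 9 = 0^3 + 2*0 + 9 mod 13 = 9
LHS = RHS

Yes, on the curve


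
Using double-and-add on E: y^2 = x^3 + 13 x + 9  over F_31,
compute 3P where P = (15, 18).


k = 3 = 11_2 (binary, LSB first: 11)
Double-and-add from P = (15, 18):
  bit 0 = 1: acc = O + (15, 18) = (15, 18)
  bit 1 = 1: acc = (15, 18) + (26, 6) = (4, 1)

3P = (4, 1)


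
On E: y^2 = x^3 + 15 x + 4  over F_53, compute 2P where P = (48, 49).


Doubling: s = (3 x1^2 + a) / (2 y1)
s = (3*48^2 + 15) / (2*49) mod 53 = 2
x3 = s^2 - 2 x1 mod 53 = 2^2 - 2*48 = 14
y3 = s (x1 - x3) - y1 mod 53 = 2 * (48 - 14) - 49 = 19

2P = (14, 19)


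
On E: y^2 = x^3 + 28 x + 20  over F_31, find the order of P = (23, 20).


Compute successive multiples of P until we hit O:
  1P = (23, 20)
  2P = (23, 11)
  3P = O

ord(P) = 3


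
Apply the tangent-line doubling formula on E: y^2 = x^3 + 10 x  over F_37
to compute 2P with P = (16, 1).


Doubling: s = (3 x1^2 + a) / (2 y1)
s = (3*16^2 + 10) / (2*1) mod 37 = 19
x3 = s^2 - 2 x1 mod 37 = 19^2 - 2*16 = 33
y3 = s (x1 - x3) - y1 mod 37 = 19 * (16 - 33) - 1 = 9

2P = (33, 9)


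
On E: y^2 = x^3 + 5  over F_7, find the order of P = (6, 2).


Compute successive multiples of P until we hit O:
  1P = (6, 2)
  2P = (3, 2)
  3P = (5, 5)
  4P = (5, 2)
  5P = (3, 5)
  6P = (6, 5)
  7P = O

ord(P) = 7


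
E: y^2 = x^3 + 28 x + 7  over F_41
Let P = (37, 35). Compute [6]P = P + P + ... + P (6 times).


k = 6 = 110_2 (binary, LSB first: 011)
Double-and-add from P = (37, 35):
  bit 0 = 0: acc unchanged = O
  bit 1 = 1: acc = O + (39, 5) = (39, 5)
  bit 2 = 1: acc = (39, 5) + (20, 30) = (32, 16)

6P = (32, 16)


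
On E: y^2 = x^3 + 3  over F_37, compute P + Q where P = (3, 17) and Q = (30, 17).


P != Q, so use the chord formula.
s = (y2 - y1) / (x2 - x1) = (0) / (27) mod 37 = 0
x3 = s^2 - x1 - x2 mod 37 = 0^2 - 3 - 30 = 4
y3 = s (x1 - x3) - y1 mod 37 = 0 * (3 - 4) - 17 = 20

P + Q = (4, 20)


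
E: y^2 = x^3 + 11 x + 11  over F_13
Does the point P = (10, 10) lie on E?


Check whether y^2 = x^3 + 11 x + 11 (mod 13) for (x, y) = (10, 10).
LHS: y^2 = 10^2 mod 13 = 9
RHS: x^3 + 11 x + 11 = 10^3 + 11*10 + 11 mod 13 = 3
LHS != RHS

No, not on the curve


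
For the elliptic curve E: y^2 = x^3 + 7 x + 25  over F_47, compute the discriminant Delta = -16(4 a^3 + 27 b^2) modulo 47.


4 a^3 + 27 b^2 = 4*7^3 + 27*25^2 = 1372 + 16875 = 18247
Delta = -16 * (18247) = -291952
Delta mod 47 = 12

Delta = 12 (mod 47)


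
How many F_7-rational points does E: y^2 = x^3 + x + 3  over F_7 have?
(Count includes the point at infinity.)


For each x in F_7, count y with y^2 = x^3 + 1 x + 3 mod 7:
  x = 4: RHS = 1, y in [1, 6]  -> 2 point(s)
  x = 5: RHS = 0, y in [0]  -> 1 point(s)
  x = 6: RHS = 1, y in [1, 6]  -> 2 point(s)
Affine points: 5. Add the point at infinity: total = 6.

#E(F_7) = 6


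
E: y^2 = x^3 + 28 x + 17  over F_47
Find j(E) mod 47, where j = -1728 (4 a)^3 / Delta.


Delta = -16(4 a^3 + 27 b^2) mod 47 = 27
-1728 * (4 a)^3 = -1728 * (4*28)^3 mod 47 = 44
j = 44 * 27^(-1) mod 47 = 26

j = 26 (mod 47)


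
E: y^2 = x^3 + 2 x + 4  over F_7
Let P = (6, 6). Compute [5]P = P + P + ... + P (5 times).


k = 5 = 101_2 (binary, LSB first: 101)
Double-and-add from P = (6, 6):
  bit 0 = 1: acc = O + (6, 6) = (6, 6)
  bit 1 = 0: acc unchanged = (6, 6)
  bit 2 = 1: acc = (6, 6) + (2, 4) = (1, 0)

5P = (1, 0)


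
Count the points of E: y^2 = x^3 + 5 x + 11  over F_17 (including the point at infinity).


For each x in F_17, count y with y^2 = x^3 + 5 x + 11 mod 17:
  x = 1: RHS = 0, y in [0]  -> 1 point(s)
  x = 3: RHS = 2, y in [6, 11]  -> 2 point(s)
  x = 5: RHS = 8, y in [5, 12]  -> 2 point(s)
  x = 6: RHS = 2, y in [6, 11]  -> 2 point(s)
  x = 7: RHS = 15, y in [7, 10]  -> 2 point(s)
  x = 8: RHS = 2, y in [6, 11]  -> 2 point(s)
Affine points: 11. Add the point at infinity: total = 12.

#E(F_17) = 12


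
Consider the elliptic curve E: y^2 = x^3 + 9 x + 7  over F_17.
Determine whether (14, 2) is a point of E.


Check whether y^2 = x^3 + 9 x + 7 (mod 17) for (x, y) = (14, 2).
LHS: y^2 = 2^2 mod 17 = 4
RHS: x^3 + 9 x + 7 = 14^3 + 9*14 + 7 mod 17 = 4
LHS = RHS

Yes, on the curve


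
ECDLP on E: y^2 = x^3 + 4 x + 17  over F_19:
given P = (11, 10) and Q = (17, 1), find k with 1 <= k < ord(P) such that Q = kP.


Enumerate multiples of P until we hit Q = (17, 1):
  1P = (11, 10)
  2P = (14, 10)
  3P = (13, 9)
  4P = (0, 13)
  5P = (12, 11)
  6P = (16, 4)
  7P = (17, 1)
Match found at i = 7.

k = 7


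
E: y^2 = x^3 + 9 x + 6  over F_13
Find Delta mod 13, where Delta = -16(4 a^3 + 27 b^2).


4 a^3 + 27 b^2 = 4*9^3 + 27*6^2 = 2916 + 972 = 3888
Delta = -16 * (3888) = -62208
Delta mod 13 = 10

Delta = 10 (mod 13)


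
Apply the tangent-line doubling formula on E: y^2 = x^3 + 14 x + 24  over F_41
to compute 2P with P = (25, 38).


Doubling: s = (3 x1^2 + a) / (2 y1)
s = (3*25^2 + 14) / (2*38) mod 41 = 20
x3 = s^2 - 2 x1 mod 41 = 20^2 - 2*25 = 22
y3 = s (x1 - x3) - y1 mod 41 = 20 * (25 - 22) - 38 = 22

2P = (22, 22)


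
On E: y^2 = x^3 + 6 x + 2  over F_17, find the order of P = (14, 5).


Compute successive multiples of P until we hit O:
  1P = (14, 5)
  2P = (14, 12)
  3P = O

ord(P) = 3


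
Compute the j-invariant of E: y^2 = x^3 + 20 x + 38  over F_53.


Delta = -16(4 a^3 + 27 b^2) mod 53 = 35
-1728 * (4 a)^3 = -1728 * (4*20)^3 mod 53 = 49
j = 49 * 35^(-1) mod 53 = 12

j = 12 (mod 53)


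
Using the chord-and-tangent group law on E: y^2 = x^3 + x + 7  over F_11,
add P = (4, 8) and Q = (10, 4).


P != Q, so use the chord formula.
s = (y2 - y1) / (x2 - x1) = (7) / (6) mod 11 = 3
x3 = s^2 - x1 - x2 mod 11 = 3^2 - 4 - 10 = 6
y3 = s (x1 - x3) - y1 mod 11 = 3 * (4 - 6) - 8 = 8

P + Q = (6, 8)


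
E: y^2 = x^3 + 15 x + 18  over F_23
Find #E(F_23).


For each x in F_23, count y with y^2 = x^3 + 15 x + 18 mod 23:
  x = 0: RHS = 18, y in [8, 15]  -> 2 point(s)
  x = 4: RHS = 4, y in [2, 21]  -> 2 point(s)
  x = 6: RHS = 2, y in [5, 18]  -> 2 point(s)
  x = 7: RHS = 6, y in [11, 12]  -> 2 point(s)
  x = 8: RHS = 6, y in [11, 12]  -> 2 point(s)
  x = 9: RHS = 8, y in [10, 13]  -> 2 point(s)
  x = 10: RHS = 18, y in [8, 15]  -> 2 point(s)
  x = 13: RHS = 18, y in [8, 15]  -> 2 point(s)
  x = 18: RHS = 2, y in [5, 18]  -> 2 point(s)
  x = 19: RHS = 9, y in [3, 20]  -> 2 point(s)
  x = 21: RHS = 3, y in [7, 16]  -> 2 point(s)
  x = 22: RHS = 2, y in [5, 18]  -> 2 point(s)
Affine points: 24. Add the point at infinity: total = 25.

#E(F_23) = 25


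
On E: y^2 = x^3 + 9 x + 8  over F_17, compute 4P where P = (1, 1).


k = 4 = 100_2 (binary, LSB first: 001)
Double-and-add from P = (1, 1):
  bit 0 = 0: acc unchanged = O
  bit 1 = 0: acc unchanged = O
  bit 2 = 1: acc = O + (2, 0) = (2, 0)

4P = (2, 0)


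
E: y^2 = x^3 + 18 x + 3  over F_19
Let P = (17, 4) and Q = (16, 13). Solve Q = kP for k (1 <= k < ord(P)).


Enumerate multiples of P until we hit Q = (16, 13):
  1P = (17, 4)
  2P = (5, 3)
  3P = (4, 5)
  4P = (7, 4)
  5P = (14, 15)
  6P = (12, 3)
  7P = (6, 2)
  8P = (2, 16)
  9P = (9, 1)
  10P = (16, 13)
Match found at i = 10.

k = 10


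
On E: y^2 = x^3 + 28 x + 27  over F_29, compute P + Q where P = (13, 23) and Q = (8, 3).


P != Q, so use the chord formula.
s = (y2 - y1) / (x2 - x1) = (9) / (24) mod 29 = 4
x3 = s^2 - x1 - x2 mod 29 = 4^2 - 13 - 8 = 24
y3 = s (x1 - x3) - y1 mod 29 = 4 * (13 - 24) - 23 = 20

P + Q = (24, 20)


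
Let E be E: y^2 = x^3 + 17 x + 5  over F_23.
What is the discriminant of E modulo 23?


4 a^3 + 27 b^2 = 4*17^3 + 27*5^2 = 19652 + 675 = 20327
Delta = -16 * (20327) = -325232
Delta mod 23 = 11

Delta = 11 (mod 23)


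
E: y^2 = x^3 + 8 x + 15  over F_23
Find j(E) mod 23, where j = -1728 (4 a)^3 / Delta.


Delta = -16(4 a^3 + 27 b^2) mod 23 = 5
-1728 * (4 a)^3 = -1728 * (4*8)^3 mod 23 = 21
j = 21 * 5^(-1) mod 23 = 18

j = 18 (mod 23)


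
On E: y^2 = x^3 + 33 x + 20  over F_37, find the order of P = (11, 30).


Compute successive multiples of P until we hit O:
  1P = (11, 30)
  2P = (26, 19)
  3P = (28, 17)
  4P = (32, 10)
  5P = (21, 13)
  6P = (9, 11)
  7P = (24, 13)
  8P = (14, 28)
  ... (continuing to 27P)
  27P = O

ord(P) = 27


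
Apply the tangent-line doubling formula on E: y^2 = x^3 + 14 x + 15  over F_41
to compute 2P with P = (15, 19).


Doubling: s = (3 x1^2 + a) / (2 y1)
s = (3*15^2 + 14) / (2*19) mod 41 = 30
x3 = s^2 - 2 x1 mod 41 = 30^2 - 2*15 = 9
y3 = s (x1 - x3) - y1 mod 41 = 30 * (15 - 9) - 19 = 38

2P = (9, 38)


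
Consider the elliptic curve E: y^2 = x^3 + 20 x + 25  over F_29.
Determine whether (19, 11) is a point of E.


Check whether y^2 = x^3 + 20 x + 25 (mod 29) for (x, y) = (19, 11).
LHS: y^2 = 11^2 mod 29 = 5
RHS: x^3 + 20 x + 25 = 19^3 + 20*19 + 25 mod 29 = 14
LHS != RHS

No, not on the curve


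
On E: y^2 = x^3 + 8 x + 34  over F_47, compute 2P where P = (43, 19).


Doubling: s = (3 x1^2 + a) / (2 y1)
s = (3*43^2 + 8) / (2*19) mod 47 = 46
x3 = s^2 - 2 x1 mod 47 = 46^2 - 2*43 = 9
y3 = s (x1 - x3) - y1 mod 47 = 46 * (43 - 9) - 19 = 41

2P = (9, 41)


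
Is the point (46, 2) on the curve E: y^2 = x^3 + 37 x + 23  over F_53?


Check whether y^2 = x^3 + 37 x + 23 (mod 53) for (x, y) = (46, 2).
LHS: y^2 = 2^2 mod 53 = 4
RHS: x^3 + 37 x + 23 = 46^3 + 37*46 + 23 mod 53 = 4
LHS = RHS

Yes, on the curve


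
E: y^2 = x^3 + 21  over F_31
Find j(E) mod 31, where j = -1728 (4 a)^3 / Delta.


Delta = -16(4 a^3 + 27 b^2) mod 31 = 14
-1728 * (4 a)^3 = -1728 * (4*0)^3 mod 31 = 0
j = 0 * 14^(-1) mod 31 = 0

j = 0 (mod 31)


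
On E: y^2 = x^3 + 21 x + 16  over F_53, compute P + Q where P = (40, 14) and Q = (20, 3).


P != Q, so use the chord formula.
s = (y2 - y1) / (x2 - x1) = (42) / (33) mod 53 = 35
x3 = s^2 - x1 - x2 mod 53 = 35^2 - 40 - 20 = 52
y3 = s (x1 - x3) - y1 mod 53 = 35 * (40 - 52) - 14 = 43

P + Q = (52, 43)


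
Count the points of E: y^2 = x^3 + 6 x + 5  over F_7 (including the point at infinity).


For each x in F_7, count y with y^2 = x^3 + 6 x + 5 mod 7:
  x = 2: RHS = 4, y in [2, 5]  -> 2 point(s)
  x = 3: RHS = 1, y in [1, 6]  -> 2 point(s)
  x = 4: RHS = 2, y in [3, 4]  -> 2 point(s)
Affine points: 6. Add the point at infinity: total = 7.

#E(F_7) = 7


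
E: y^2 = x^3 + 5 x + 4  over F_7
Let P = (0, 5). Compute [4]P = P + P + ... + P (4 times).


k = 4 = 100_2 (binary, LSB first: 001)
Double-and-add from P = (0, 5):
  bit 0 = 0: acc unchanged = O
  bit 1 = 0: acc unchanged = O
  bit 2 = 1: acc = O + (0, 2) = (0, 2)

4P = (0, 2)


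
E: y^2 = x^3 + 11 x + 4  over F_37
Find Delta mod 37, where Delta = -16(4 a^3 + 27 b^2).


4 a^3 + 27 b^2 = 4*11^3 + 27*4^2 = 5324 + 432 = 5756
Delta = -16 * (5756) = -92096
Delta mod 37 = 34

Delta = 34 (mod 37)


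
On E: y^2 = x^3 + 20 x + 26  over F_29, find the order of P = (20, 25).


Compute successive multiples of P until we hit O:
  1P = (20, 25)
  2P = (9, 23)
  3P = (24, 27)
  4P = (7, 25)
  5P = (2, 4)
  6P = (14, 11)
  7P = (23, 26)
  8P = (28, 11)
  ... (continuing to 29P)
  29P = O

ord(P) = 29


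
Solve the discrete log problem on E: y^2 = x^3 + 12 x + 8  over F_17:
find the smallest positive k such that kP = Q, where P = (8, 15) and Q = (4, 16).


Enumerate multiples of P until we hit Q = (4, 16):
  1P = (8, 15)
  2P = (1, 2)
  3P = (0, 12)
  4P = (11, 3)
  5P = (14, 9)
  6P = (13, 7)
  7P = (4, 16)
Match found at i = 7.

k = 7


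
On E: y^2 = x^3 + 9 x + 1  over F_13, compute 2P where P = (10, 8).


Doubling: s = (3 x1^2 + a) / (2 y1)
s = (3*10^2 + 9) / (2*8) mod 13 = 12
x3 = s^2 - 2 x1 mod 13 = 12^2 - 2*10 = 7
y3 = s (x1 - x3) - y1 mod 13 = 12 * (10 - 7) - 8 = 2

2P = (7, 2)


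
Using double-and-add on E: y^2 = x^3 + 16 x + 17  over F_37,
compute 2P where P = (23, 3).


k = 2 = 10_2 (binary, LSB first: 01)
Double-and-add from P = (23, 3):
  bit 0 = 0: acc unchanged = O
  bit 1 = 1: acc = O + (32, 16) = (32, 16)

2P = (32, 16)


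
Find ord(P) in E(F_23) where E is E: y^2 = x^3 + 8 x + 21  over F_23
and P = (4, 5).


Compute successive multiples of P until we hit O:
  1P = (4, 5)
  2P = (16, 6)
  3P = (7, 12)
  4P = (20, 19)
  5P = (3, 16)
  6P = (22, 9)
  7P = (5, 5)
  8P = (14, 18)
  ... (continuing to 19P)
  19P = O

ord(P) = 19


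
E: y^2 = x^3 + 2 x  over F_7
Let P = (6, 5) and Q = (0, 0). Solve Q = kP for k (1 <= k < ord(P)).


Enumerate multiples of P until we hit Q = (0, 0):
  1P = (6, 5)
  2P = (4, 3)
  3P = (5, 3)
  4P = (0, 0)
Match found at i = 4.

k = 4


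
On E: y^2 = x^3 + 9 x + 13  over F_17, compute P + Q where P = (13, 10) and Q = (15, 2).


P != Q, so use the chord formula.
s = (y2 - y1) / (x2 - x1) = (9) / (2) mod 17 = 13
x3 = s^2 - x1 - x2 mod 17 = 13^2 - 13 - 15 = 5
y3 = s (x1 - x3) - y1 mod 17 = 13 * (13 - 5) - 10 = 9

P + Q = (5, 9)


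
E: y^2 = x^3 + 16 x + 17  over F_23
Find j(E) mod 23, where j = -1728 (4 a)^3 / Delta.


Delta = -16(4 a^3 + 27 b^2) mod 23 = 6
-1728 * (4 a)^3 = -1728 * (4*16)^3 mod 23 = 7
j = 7 * 6^(-1) mod 23 = 5

j = 5 (mod 23)


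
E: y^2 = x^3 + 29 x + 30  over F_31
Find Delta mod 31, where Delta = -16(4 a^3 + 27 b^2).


4 a^3 + 27 b^2 = 4*29^3 + 27*30^2 = 97556 + 24300 = 121856
Delta = -16 * (121856) = -1949696
Delta mod 31 = 18

Delta = 18 (mod 31)


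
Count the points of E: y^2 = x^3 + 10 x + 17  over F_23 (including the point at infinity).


For each x in F_23, count y with y^2 = x^3 + 10 x + 17 mod 23:
  x = 4: RHS = 6, y in [11, 12]  -> 2 point(s)
  x = 5: RHS = 8, y in [10, 13]  -> 2 point(s)
  x = 7: RHS = 16, y in [4, 19]  -> 2 point(s)
  x = 9: RHS = 8, y in [10, 13]  -> 2 point(s)
  x = 10: RHS = 13, y in [6, 17]  -> 2 point(s)
  x = 11: RHS = 9, y in [3, 20]  -> 2 point(s)
  x = 12: RHS = 2, y in [5, 18]  -> 2 point(s)
  x = 14: RHS = 3, y in [7, 16]  -> 2 point(s)
  x = 15: RHS = 0, y in [0]  -> 1 point(s)
  x = 16: RHS = 18, y in [8, 15]  -> 2 point(s)
  x = 18: RHS = 3, y in [7, 16]  -> 2 point(s)
  x = 20: RHS = 6, y in [11, 12]  -> 2 point(s)
  x = 21: RHS = 12, y in [9, 14]  -> 2 point(s)
  x = 22: RHS = 6, y in [11, 12]  -> 2 point(s)
Affine points: 27. Add the point at infinity: total = 28.

#E(F_23) = 28


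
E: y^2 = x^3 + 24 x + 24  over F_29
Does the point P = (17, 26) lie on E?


Check whether y^2 = x^3 + 24 x + 24 (mod 29) for (x, y) = (17, 26).
LHS: y^2 = 26^2 mod 29 = 9
RHS: x^3 + 24 x + 24 = 17^3 + 24*17 + 24 mod 29 = 9
LHS = RHS

Yes, on the curve


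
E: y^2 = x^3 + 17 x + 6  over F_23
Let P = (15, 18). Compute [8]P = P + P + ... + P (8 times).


k = 8 = 1000_2 (binary, LSB first: 0001)
Double-and-add from P = (15, 18):
  bit 0 = 0: acc unchanged = O
  bit 1 = 0: acc unchanged = O
  bit 2 = 0: acc unchanged = O
  bit 3 = 1: acc = O + (6, 5) = (6, 5)

8P = (6, 5)


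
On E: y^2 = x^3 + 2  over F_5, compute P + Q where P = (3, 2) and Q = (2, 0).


P != Q, so use the chord formula.
s = (y2 - y1) / (x2 - x1) = (3) / (4) mod 5 = 2
x3 = s^2 - x1 - x2 mod 5 = 2^2 - 3 - 2 = 4
y3 = s (x1 - x3) - y1 mod 5 = 2 * (3 - 4) - 2 = 1

P + Q = (4, 1)


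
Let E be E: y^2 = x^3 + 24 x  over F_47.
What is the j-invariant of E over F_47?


Delta = -16(4 a^3 + 27 b^2) mod 47 = 39
-1728 * (4 a)^3 = -1728 * (4*24)^3 mod 47 = 41
j = 41 * 39^(-1) mod 47 = 36

j = 36 (mod 47)


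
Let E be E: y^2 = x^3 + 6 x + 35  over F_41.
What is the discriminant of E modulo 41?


4 a^3 + 27 b^2 = 4*6^3 + 27*35^2 = 864 + 33075 = 33939
Delta = -16 * (33939) = -543024
Delta mod 41 = 21

Delta = 21 (mod 41)


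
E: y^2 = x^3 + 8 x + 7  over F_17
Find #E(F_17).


For each x in F_17, count y with y^2 = x^3 + 8 x + 7 mod 17:
  x = 1: RHS = 16, y in [4, 13]  -> 2 point(s)
  x = 4: RHS = 1, y in [1, 16]  -> 2 point(s)
  x = 5: RHS = 2, y in [6, 11]  -> 2 point(s)
  x = 6: RHS = 16, y in [4, 13]  -> 2 point(s)
  x = 7: RHS = 15, y in [7, 10]  -> 2 point(s)
  x = 9: RHS = 9, y in [3, 14]  -> 2 point(s)
  x = 10: RHS = 16, y in [4, 13]  -> 2 point(s)
  x = 11: RHS = 15, y in [7, 10]  -> 2 point(s)
  x = 13: RHS = 13, y in [8, 9]  -> 2 point(s)
  x = 15: RHS = 0, y in [0]  -> 1 point(s)
  x = 16: RHS = 15, y in [7, 10]  -> 2 point(s)
Affine points: 21. Add the point at infinity: total = 22.

#E(F_17) = 22


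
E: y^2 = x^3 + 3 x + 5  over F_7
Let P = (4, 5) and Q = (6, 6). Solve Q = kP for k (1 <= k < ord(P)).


Enumerate multiples of P until we hit Q = (6, 6):
  1P = (4, 5)
  2P = (1, 4)
  3P = (6, 6)
Match found at i = 3.

k = 3


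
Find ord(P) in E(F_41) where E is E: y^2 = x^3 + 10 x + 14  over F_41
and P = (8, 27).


Compute successive multiples of P until we hit O:
  1P = (8, 27)
  2P = (35, 36)
  3P = (30, 34)
  4P = (2, 1)
  5P = (27, 0)
  6P = (2, 40)
  7P = (30, 7)
  8P = (35, 5)
  ... (continuing to 10P)
  10P = O

ord(P) = 10


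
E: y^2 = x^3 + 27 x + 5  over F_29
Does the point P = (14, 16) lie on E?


Check whether y^2 = x^3 + 27 x + 5 (mod 29) for (x, y) = (14, 16).
LHS: y^2 = 16^2 mod 29 = 24
RHS: x^3 + 27 x + 5 = 14^3 + 27*14 + 5 mod 29 = 24
LHS = RHS

Yes, on the curve


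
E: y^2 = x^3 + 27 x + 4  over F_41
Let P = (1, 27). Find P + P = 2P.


Doubling: s = (3 x1^2 + a) / (2 y1)
s = (3*1^2 + 27) / (2*27) mod 41 = 37
x3 = s^2 - 2 x1 mod 41 = 37^2 - 2*1 = 14
y3 = s (x1 - x3) - y1 mod 41 = 37 * (1 - 14) - 27 = 25

2P = (14, 25)


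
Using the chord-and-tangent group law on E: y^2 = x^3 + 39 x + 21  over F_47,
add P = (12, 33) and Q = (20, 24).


P != Q, so use the chord formula.
s = (y2 - y1) / (x2 - x1) = (38) / (8) mod 47 = 40
x3 = s^2 - x1 - x2 mod 47 = 40^2 - 12 - 20 = 17
y3 = s (x1 - x3) - y1 mod 47 = 40 * (12 - 17) - 33 = 2

P + Q = (17, 2)


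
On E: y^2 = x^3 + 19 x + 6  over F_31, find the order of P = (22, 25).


Compute successive multiples of P until we hit O:
  1P = (22, 25)
  2P = (3, 20)
  3P = (15, 16)
  4P = (14, 3)
  5P = (20, 27)
  6P = (21, 5)
  7P = (16, 2)
  8P = (12, 3)
  ... (continuing to 27P)
  27P = O

ord(P) = 27


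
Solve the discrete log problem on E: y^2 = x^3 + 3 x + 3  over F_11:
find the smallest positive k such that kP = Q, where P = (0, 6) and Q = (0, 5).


Enumerate multiples of P until we hit Q = (0, 5):
  1P = (0, 6)
  2P = (9, 0)
  3P = (0, 5)
Match found at i = 3.

k = 3


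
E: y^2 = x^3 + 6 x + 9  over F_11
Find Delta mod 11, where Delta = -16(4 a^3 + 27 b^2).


4 a^3 + 27 b^2 = 4*6^3 + 27*9^2 = 864 + 2187 = 3051
Delta = -16 * (3051) = -48816
Delta mod 11 = 2

Delta = 2 (mod 11)


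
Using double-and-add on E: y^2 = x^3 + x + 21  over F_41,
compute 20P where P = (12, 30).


k = 20 = 10100_2 (binary, LSB first: 00101)
Double-and-add from P = (12, 30):
  bit 0 = 0: acc unchanged = O
  bit 1 = 0: acc unchanged = O
  bit 2 = 1: acc = O + (7, 24) = (7, 24)
  bit 3 = 0: acc unchanged = (7, 24)
  bit 4 = 1: acc = (7, 24) + (28, 36) = (8, 34)

20P = (8, 34)


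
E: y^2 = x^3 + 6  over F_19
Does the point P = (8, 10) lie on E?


Check whether y^2 = x^3 + 0 x + 6 (mod 19) for (x, y) = (8, 10).
LHS: y^2 = 10^2 mod 19 = 5
RHS: x^3 + 0 x + 6 = 8^3 + 0*8 + 6 mod 19 = 5
LHS = RHS

Yes, on the curve


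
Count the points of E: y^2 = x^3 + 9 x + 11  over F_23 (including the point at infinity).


For each x in F_23, count y with y^2 = x^3 + 9 x + 11 mod 23:
  x = 7: RHS = 3, y in [7, 16]  -> 2 point(s)
  x = 9: RHS = 16, y in [4, 19]  -> 2 point(s)
  x = 13: RHS = 2, y in [5, 18]  -> 2 point(s)
  x = 14: RHS = 6, y in [11, 12]  -> 2 point(s)
  x = 15: RHS = 2, y in [5, 18]  -> 2 point(s)
  x = 18: RHS = 2, y in [5, 18]  -> 2 point(s)
  x = 19: RHS = 3, y in [7, 16]  -> 2 point(s)
  x = 20: RHS = 3, y in [7, 16]  -> 2 point(s)
  x = 21: RHS = 8, y in [10, 13]  -> 2 point(s)
  x = 22: RHS = 1, y in [1, 22]  -> 2 point(s)
Affine points: 20. Add the point at infinity: total = 21.

#E(F_23) = 21


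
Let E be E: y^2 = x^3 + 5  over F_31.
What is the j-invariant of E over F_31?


Delta = -16(4 a^3 + 27 b^2) mod 31 = 19
-1728 * (4 a)^3 = -1728 * (4*0)^3 mod 31 = 0
j = 0 * 19^(-1) mod 31 = 0

j = 0 (mod 31)


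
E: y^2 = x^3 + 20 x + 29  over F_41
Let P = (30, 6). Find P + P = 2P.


Doubling: s = (3 x1^2 + a) / (2 y1)
s = (3*30^2 + 20) / (2*6) mod 41 = 8
x3 = s^2 - 2 x1 mod 41 = 8^2 - 2*30 = 4
y3 = s (x1 - x3) - y1 mod 41 = 8 * (30 - 4) - 6 = 38

2P = (4, 38)


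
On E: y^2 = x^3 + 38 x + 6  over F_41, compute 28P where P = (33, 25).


k = 28 = 11100_2 (binary, LSB first: 00111)
Double-and-add from P = (33, 25):
  bit 0 = 0: acc unchanged = O
  bit 1 = 0: acc unchanged = O
  bit 2 = 1: acc = O + (30, 15) = (30, 15)
  bit 3 = 1: acc = (30, 15) + (2, 34) = (32, 1)
  bit 4 = 1: acc = (32, 1) + (28, 12) = (27, 16)

28P = (27, 16)


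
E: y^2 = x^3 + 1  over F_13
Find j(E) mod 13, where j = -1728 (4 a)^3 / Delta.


Delta = -16(4 a^3 + 27 b^2) mod 13 = 10
-1728 * (4 a)^3 = -1728 * (4*0)^3 mod 13 = 0
j = 0 * 10^(-1) mod 13 = 0

j = 0 (mod 13)


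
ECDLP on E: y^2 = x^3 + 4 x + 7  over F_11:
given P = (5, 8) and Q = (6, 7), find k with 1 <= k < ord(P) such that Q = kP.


Enumerate multiples of P until we hit Q = (6, 7):
  1P = (5, 8)
  2P = (6, 7)
Match found at i = 2.

k = 2


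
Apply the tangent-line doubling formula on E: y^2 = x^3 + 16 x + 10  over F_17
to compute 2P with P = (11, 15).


Doubling: s = (3 x1^2 + a) / (2 y1)
s = (3*11^2 + 16) / (2*15) mod 17 = 3
x3 = s^2 - 2 x1 mod 17 = 3^2 - 2*11 = 4
y3 = s (x1 - x3) - y1 mod 17 = 3 * (11 - 4) - 15 = 6

2P = (4, 6)


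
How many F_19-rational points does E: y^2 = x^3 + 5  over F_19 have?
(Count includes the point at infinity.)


For each x in F_19, count y with y^2 = x^3 + 0 x + 5 mod 19:
  x = 0: RHS = 5, y in [9, 10]  -> 2 point(s)
  x = 1: RHS = 6, y in [5, 14]  -> 2 point(s)
  x = 5: RHS = 16, y in [4, 15]  -> 2 point(s)
  x = 7: RHS = 6, y in [5, 14]  -> 2 point(s)
  x = 8: RHS = 4, y in [2, 17]  -> 2 point(s)
  x = 10: RHS = 17, y in [6, 13]  -> 2 point(s)
  x = 11: RHS = 6, y in [5, 14]  -> 2 point(s)
  x = 12: RHS = 4, y in [2, 17]  -> 2 point(s)
  x = 13: RHS = 17, y in [6, 13]  -> 2 point(s)
  x = 15: RHS = 17, y in [6, 13]  -> 2 point(s)
  x = 16: RHS = 16, y in [4, 15]  -> 2 point(s)
  x = 17: RHS = 16, y in [4, 15]  -> 2 point(s)
  x = 18: RHS = 4, y in [2, 17]  -> 2 point(s)
Affine points: 26. Add the point at infinity: total = 27.

#E(F_19) = 27


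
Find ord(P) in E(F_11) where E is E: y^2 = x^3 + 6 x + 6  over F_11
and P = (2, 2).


Compute successive multiples of P until we hit O:
  1P = (2, 2)
  2P = (8, 4)
  3P = (6, 4)
  4P = (6, 7)
  5P = (8, 7)
  6P = (2, 9)
  7P = O

ord(P) = 7


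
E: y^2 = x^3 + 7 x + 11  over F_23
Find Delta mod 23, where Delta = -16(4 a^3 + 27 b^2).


4 a^3 + 27 b^2 = 4*7^3 + 27*11^2 = 1372 + 3267 = 4639
Delta = -16 * (4639) = -74224
Delta mod 23 = 20

Delta = 20 (mod 23)


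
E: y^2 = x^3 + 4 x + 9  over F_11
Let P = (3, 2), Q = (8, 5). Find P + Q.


P != Q, so use the chord formula.
s = (y2 - y1) / (x2 - x1) = (3) / (5) mod 11 = 5
x3 = s^2 - x1 - x2 mod 11 = 5^2 - 3 - 8 = 3
y3 = s (x1 - x3) - y1 mod 11 = 5 * (3 - 3) - 2 = 9

P + Q = (3, 9)


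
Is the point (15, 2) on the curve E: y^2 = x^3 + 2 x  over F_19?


Check whether y^2 = x^3 + 2 x + 0 (mod 19) for (x, y) = (15, 2).
LHS: y^2 = 2^2 mod 19 = 4
RHS: x^3 + 2 x + 0 = 15^3 + 2*15 + 0 mod 19 = 4
LHS = RHS

Yes, on the curve


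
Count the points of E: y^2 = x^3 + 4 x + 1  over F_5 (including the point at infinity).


For each x in F_5, count y with y^2 = x^3 + 4 x + 1 mod 5:
  x = 0: RHS = 1, y in [1, 4]  -> 2 point(s)
  x = 1: RHS = 1, y in [1, 4]  -> 2 point(s)
  x = 3: RHS = 0, y in [0]  -> 1 point(s)
  x = 4: RHS = 1, y in [1, 4]  -> 2 point(s)
Affine points: 7. Add the point at infinity: total = 8.

#E(F_5) = 8


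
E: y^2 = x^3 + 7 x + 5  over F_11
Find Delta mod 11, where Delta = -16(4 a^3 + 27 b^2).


4 a^3 + 27 b^2 = 4*7^3 + 27*5^2 = 1372 + 675 = 2047
Delta = -16 * (2047) = -32752
Delta mod 11 = 6

Delta = 6 (mod 11)


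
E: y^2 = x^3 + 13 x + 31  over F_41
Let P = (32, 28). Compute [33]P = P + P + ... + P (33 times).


k = 33 = 100001_2 (binary, LSB first: 100001)
Double-and-add from P = (32, 28):
  bit 0 = 1: acc = O + (32, 28) = (32, 28)
  bit 1 = 0: acc unchanged = (32, 28)
  bit 2 = 0: acc unchanged = (32, 28)
  bit 3 = 0: acc unchanged = (32, 28)
  bit 4 = 0: acc unchanged = (32, 28)
  bit 5 = 1: acc = (32, 28) + (0, 20) = (27, 4)

33P = (27, 4)
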